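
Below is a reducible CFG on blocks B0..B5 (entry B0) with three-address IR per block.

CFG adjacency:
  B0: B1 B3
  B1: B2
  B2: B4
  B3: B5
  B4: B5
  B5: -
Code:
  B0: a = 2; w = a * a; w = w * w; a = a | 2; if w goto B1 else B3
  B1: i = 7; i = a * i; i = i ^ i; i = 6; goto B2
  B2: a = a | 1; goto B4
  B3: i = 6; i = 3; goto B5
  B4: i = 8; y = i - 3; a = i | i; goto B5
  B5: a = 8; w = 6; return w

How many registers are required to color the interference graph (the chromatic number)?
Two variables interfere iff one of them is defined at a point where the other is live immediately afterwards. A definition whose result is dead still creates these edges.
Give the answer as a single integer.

Block summaries:
  B0 def {a,w} use ∅
  B1 def {i} use {a}
  B2 def {a} use {a}
  B3 def {i} use ∅
  B4 def {a,i,y} use ∅
  B5 def {a,w} use ∅

Live sets:
  B0: in=∅ out={a}
  B1: in={a} out={a}
  B2: in={a} out=∅
  B3: in=∅ out=∅
  B4: in=∅ out=∅
  B5: in=∅ out=∅

Interference:
  a↔{i,w}
  i↔{a,y}
  w↔{a}
  y↔{i}

Chromatic number:
  {a,i} pairwise interfere (2-clique) ⇒ χ ≥ 2
  assign a→c0 i→c1 w→c1 y→c0 — no edge inside a register ⇒ χ ≤ 2
  χ = 2

Answer: 2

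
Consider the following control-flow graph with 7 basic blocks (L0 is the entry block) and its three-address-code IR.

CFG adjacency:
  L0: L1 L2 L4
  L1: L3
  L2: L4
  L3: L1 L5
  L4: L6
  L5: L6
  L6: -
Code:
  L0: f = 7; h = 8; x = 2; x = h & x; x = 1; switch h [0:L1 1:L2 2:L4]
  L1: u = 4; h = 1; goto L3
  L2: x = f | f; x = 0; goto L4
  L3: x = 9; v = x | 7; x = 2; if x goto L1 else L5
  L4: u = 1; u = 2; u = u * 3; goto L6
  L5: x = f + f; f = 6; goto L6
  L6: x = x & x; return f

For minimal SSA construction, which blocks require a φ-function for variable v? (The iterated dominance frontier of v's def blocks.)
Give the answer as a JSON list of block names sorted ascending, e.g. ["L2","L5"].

idom tree: L1←L0 L2←L0 L3←L1 L4←L0 L5←L3 L6←L0
Dom at joins:
  L1: preds {L0,L3}: {L0} ∩ {L0,L1,L3} = {L0}; idom=L0
  L4: preds {L0,L2}: {L0} ∩ {L0,L2} = {L0}; idom=L0
  L6: preds {L4,L5}: {L0,L4} ∩ {L0,L1,L3,L5} = {L0}; idom=L0

Frontier:
  L1←L0: walk · to L0
  L1←L3: walk L3→L1 to L0
  L4←L0: walk · to L0
  L4←L2: walk L2 to L0
  L6←L4: walk L4 to L0
  L6←L5: walk L5→L3→L1 to L0
  DF(L0)=∅
  DF(L1)={L1,L6}
  DF(L2)={L4}
  DF(L3)={L1,L6}
  DF(L4)={L6}
  DF(L5)={L6}
  DF(L6)=∅

φ for v: defs {L3}
  DF⁺ = {L1,L6}

Answer: ["L1", "L6"]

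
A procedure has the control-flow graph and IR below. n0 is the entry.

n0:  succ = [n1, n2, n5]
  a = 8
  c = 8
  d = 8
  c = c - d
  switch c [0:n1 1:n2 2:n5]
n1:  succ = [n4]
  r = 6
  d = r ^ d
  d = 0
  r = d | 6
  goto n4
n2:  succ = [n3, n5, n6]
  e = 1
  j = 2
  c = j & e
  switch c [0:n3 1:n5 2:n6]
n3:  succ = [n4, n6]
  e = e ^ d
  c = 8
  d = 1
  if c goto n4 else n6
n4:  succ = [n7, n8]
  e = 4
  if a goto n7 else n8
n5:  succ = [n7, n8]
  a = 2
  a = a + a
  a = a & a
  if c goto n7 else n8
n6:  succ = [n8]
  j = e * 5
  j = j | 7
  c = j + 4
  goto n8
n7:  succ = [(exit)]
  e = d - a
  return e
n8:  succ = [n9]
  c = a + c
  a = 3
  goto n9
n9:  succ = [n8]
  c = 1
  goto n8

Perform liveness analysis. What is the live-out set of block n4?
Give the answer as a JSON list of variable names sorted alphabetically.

Per-block:
  n0: {a,c,d} / ∅
  n1: {d,r} / {d}
  n2: {c,e,j} / ∅
  n3: {c,d,e} / {d,e}
  n4: {e} / {a}
  n5: {a} / {c}
  n6: {c,j} / {e}
  n7: {e} / {a,d}
  n8: {a,c} / {a,c}
  n9: {c} / ∅

Liveness:
  n0: in=∅ out={a,c,d}
  n1: in={a,c,d} out={a,c,d}
  n2: in={a,d} out={a,c,d,e}
  n3: in={a,d,e} out={a,c,d,e}
  n4: in={a,c,d} out={a,c,d}
  n5: in={c,d} out={a,c,d}
  n6: in={a,e} out={a,c}
  n7: in={a,d} out=∅
  n8: in={a,c} out={a}
  n9: in={a} out={a,c}

live-out(n4) = ["a", "c", "d"]

Answer: ["a", "c", "d"]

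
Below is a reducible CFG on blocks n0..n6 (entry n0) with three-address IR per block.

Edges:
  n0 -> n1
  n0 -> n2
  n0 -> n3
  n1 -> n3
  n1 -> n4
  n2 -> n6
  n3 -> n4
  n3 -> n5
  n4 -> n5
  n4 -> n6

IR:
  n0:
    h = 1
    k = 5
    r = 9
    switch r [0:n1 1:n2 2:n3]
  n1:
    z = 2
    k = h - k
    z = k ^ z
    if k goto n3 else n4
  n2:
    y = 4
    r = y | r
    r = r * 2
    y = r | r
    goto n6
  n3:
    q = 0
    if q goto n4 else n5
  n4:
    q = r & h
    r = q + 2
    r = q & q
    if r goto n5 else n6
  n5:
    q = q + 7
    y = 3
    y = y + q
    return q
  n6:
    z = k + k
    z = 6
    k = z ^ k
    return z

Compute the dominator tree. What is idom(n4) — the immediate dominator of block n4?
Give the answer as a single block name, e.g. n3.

idom tree: n1←n0 n2←n0 n3←n0 n4←n0 n5←n0 n6←n0
Dom at joins:
  n3: preds {n0,n1}: {n0} ∩ {n0,n1} = {n0}; idom=n0
  n4: preds {n1,n3}: {n0,n1} ∩ {n0,n3} = {n0}; idom=n0
  n5: preds {n3,n4}: {n0,n3} ∩ {n0,n4} = {n0}; idom=n0
  n6: preds {n2,n4}: {n0,n2} ∩ {n0,n4} = {n0}; idom=n0

idom(n4) = n0

Answer: n0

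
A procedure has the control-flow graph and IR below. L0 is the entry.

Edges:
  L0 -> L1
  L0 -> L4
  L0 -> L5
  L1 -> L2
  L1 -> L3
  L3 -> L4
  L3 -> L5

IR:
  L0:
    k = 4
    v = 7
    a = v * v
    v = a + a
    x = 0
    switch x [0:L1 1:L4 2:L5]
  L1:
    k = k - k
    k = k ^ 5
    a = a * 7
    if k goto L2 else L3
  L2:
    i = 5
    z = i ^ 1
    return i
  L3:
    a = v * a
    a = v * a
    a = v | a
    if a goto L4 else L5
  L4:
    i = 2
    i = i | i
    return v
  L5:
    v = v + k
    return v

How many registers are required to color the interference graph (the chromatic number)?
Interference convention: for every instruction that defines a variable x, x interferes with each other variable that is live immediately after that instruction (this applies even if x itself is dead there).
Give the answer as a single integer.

Answer: 4

Derivation:
def/use:
  L0: def={a,k,v,x} ue=∅
  L1: def={a,k} ue={a,k}
  L2: def={i,z} ue=∅
  L3: def={a} ue={a,v}
  L4: def={i} ue={v}
  L5: def={v} ue={k,v}

Live sets:
  L0 li=∅ lo={a,k,v}
  L1 li={a,k,v} lo={a,k,v}
  L2 li=∅ lo=∅
  L3 li={a,k,v} lo={k,v}
  L4 li={v} lo=∅
  L5 li={k,v} lo=∅

Conflict graph:
  a — {k,v,x}
  i — {v,z}
  k — {a,v,x}
  v — {a,i,k,x}
  x — {a,k,v}
  z — {i}

Chromatic number:
  lower bound: {a,k,v,x} mutually conflict ⇒ χ ≥ 4
  4-colouring: R0={v,z}  R1={a,i}  R2={k}  R3={x}
  χ = 4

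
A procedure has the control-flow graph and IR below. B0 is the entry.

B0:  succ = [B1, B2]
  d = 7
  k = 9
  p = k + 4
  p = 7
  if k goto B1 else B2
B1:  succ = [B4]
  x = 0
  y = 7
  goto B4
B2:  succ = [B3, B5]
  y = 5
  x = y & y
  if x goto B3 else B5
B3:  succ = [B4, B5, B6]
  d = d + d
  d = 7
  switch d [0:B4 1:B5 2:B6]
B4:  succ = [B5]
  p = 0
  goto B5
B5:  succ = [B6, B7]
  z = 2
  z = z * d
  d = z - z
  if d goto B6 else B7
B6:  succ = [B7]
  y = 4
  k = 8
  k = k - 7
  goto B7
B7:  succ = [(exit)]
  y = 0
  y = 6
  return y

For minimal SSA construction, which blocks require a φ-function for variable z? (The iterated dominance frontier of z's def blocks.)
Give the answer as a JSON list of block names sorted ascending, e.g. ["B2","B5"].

Answer: ["B6", "B7"]

Derivation:
idom tree: B1←B0 B2←B0 B3←B2 B4←B0 B5←B0 B6←B0 B7←B0
Join-block Dom:
  B4: preds {B1,B3}: {B0,B1} ∩ {B0,B2,B3} = {B0}; idom=B0
  B5: preds {B2,B3,B4}: {B0,B2} ∩ {B0,B2,B3} ∩ {B0,B4} = {B0}; idom=B0
  B6: preds {B3,B5}: {B0,B2,B3} ∩ {B0,B5} = {B0}; idom=B0
  B7: preds {B5,B6}: {B0,B5} ∩ {B0,B6} = {B0}; idom=B0

DF derivation:
  join B4 pred B1: B1 stop@B0
  join B4 pred B3: B3→B2 stop@B0
  join B5 pred B2: B2 stop@B0
  join B5 pred B3: B3→B2 stop@B0
  join B5 pred B4: B4 stop@B0
  join B6 pred B3: B3→B2 stop@B0
  join B6 pred B5: B5 stop@B0
  join B7 pred B5: B5 stop@B0
  join B7 pred B6: B6 stop@B0
  B0 → ∅
  B1 → {B4}
  B2 → {B4,B5,B6}
  B3 → {B4,B5,B6}
  B4 → {B5}
  B5 → {B6,B7}
  B6 → {B7}
  B7 → ∅

φ for z: defs {B5}
  DF⁺ = {B6,B7}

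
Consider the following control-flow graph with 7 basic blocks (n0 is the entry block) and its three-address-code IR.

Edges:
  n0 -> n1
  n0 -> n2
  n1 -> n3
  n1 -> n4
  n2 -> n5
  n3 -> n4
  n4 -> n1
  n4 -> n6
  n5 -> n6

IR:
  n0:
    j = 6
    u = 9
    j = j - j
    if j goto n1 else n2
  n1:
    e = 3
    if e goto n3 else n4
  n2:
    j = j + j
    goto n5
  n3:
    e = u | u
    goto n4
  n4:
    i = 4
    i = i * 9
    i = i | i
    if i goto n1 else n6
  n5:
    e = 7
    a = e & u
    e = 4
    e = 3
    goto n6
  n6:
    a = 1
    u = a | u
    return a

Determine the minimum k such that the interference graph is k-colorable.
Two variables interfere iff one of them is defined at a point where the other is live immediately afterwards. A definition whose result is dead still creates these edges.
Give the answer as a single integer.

Answer: 2

Analysis:
def/use:
  n0: def={j,u} ue=∅
  n1: def={e} ue=∅
  n2: def={j} ue={j}
  n3: def={e} ue={u}
  n4: def={i} ue=∅
  n5: def={a,e} ue={u}
  n6: def={a,u} ue={u}

Backward fixpoint:
  live n0: ∅→{j,u}
  live n1: {u}→{u}
  live n2: {j,u}→{u}
  live n3: {u}→{u}
  live n4: {u}→{u}
  live n5: {u}→{u}
  live n6: {u}→∅

Interfere edges:
  a↔{u}
  e↔{u}
  i↔{u}
  j↔{u}
  u↔{a,e,i,j}

Registers:
  lower bound: {a,u} mutually conflict ⇒ χ ≥ 2
  assign a→R1 e→R1 i→R1 j→R1 u→R0 — no edge inside a register ⇒ χ ≤ 2
  χ = 2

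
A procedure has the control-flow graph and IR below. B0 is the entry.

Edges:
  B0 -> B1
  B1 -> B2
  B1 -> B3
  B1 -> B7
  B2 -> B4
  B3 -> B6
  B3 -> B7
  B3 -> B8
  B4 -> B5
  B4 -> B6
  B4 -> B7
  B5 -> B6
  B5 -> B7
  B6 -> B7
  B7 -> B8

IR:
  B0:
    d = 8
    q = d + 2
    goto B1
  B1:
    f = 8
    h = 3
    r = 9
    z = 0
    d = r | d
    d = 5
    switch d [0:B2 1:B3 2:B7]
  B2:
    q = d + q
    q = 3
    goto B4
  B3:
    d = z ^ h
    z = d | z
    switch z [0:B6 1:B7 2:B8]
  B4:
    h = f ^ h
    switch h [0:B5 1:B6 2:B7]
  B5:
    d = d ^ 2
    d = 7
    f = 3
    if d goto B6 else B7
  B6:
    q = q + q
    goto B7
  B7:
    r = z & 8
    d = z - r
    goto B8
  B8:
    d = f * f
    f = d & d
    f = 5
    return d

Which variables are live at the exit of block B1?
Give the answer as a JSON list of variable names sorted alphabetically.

Answer: ["d", "f", "h", "q", "z"]

Derivation:
Per-block:
  B0: def={d,q} ue=∅
  B1: def={d,f,h,r,z} ue={d}
  B2: def={q} ue={d,q}
  B3: def={d,z} ue={h,z}
  B4: def={h} ue={f,h}
  B5: def={d,f} ue={d}
  B6: def={q} ue={q}
  B7: def={d,r} ue={z}
  B8: def={d,f} ue={f}

Live sets:
  B0: in=∅ out={d,q}
  B1: in={d,q} out={d,f,h,q,z}
  B2: in={d,f,h,q,z} out={d,f,h,q,z}
  B3: in={f,h,q,z} out={f,q,z}
  B4: in={d,f,h,q,z} out={d,f,q,z}
  B5: in={d,q,z} out={f,q,z}
  B6: in={f,q,z} out={f,z}
  B7: in={f,z} out={f}
  B8: in={f} out=∅

live-out(B1) = ["d", "f", "h", "q", "z"]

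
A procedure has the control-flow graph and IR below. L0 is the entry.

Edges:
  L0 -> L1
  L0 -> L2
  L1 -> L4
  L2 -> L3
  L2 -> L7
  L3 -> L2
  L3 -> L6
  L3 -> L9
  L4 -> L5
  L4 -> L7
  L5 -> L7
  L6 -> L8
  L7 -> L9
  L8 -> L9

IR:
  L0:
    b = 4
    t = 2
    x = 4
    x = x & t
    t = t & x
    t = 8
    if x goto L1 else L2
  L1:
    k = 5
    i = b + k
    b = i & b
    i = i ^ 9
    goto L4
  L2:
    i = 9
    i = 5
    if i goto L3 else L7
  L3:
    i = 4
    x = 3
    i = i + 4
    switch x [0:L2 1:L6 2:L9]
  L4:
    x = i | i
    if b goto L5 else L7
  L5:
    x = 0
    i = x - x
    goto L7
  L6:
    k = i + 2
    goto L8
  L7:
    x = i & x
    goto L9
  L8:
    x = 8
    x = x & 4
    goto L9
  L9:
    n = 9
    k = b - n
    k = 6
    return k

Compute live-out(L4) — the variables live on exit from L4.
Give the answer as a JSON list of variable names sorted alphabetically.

Per-block:
  L0: {b,t,x} / ∅
  L1: {b,i,k} / {b}
  L2: {i} / ∅
  L3: {i,x} / ∅
  L4: {x} / {b,i}
  L5: {i,x} / ∅
  L6: {k} / {i}
  L7: {x} / {i,x}
  L8: {x} / ∅
  L9: {k,n} / {b}

Backward fixpoint:
  live L0: ∅→{b,x}
  live L1: {b}→{b,i}
  live L2: {b,x}→{b,i,x}
  live L3: {b}→{b,i,x}
  live L4: {b,i}→{b,i,x}
  live L5: {b}→{b,i,x}
  live L6: {b,i}→{b}
  live L7: {b,i,x}→{b}
  live L8: {b}→{b}
  live L9: {b}→∅

live-out(L4) = ["b", "i", "x"]

Answer: ["b", "i", "x"]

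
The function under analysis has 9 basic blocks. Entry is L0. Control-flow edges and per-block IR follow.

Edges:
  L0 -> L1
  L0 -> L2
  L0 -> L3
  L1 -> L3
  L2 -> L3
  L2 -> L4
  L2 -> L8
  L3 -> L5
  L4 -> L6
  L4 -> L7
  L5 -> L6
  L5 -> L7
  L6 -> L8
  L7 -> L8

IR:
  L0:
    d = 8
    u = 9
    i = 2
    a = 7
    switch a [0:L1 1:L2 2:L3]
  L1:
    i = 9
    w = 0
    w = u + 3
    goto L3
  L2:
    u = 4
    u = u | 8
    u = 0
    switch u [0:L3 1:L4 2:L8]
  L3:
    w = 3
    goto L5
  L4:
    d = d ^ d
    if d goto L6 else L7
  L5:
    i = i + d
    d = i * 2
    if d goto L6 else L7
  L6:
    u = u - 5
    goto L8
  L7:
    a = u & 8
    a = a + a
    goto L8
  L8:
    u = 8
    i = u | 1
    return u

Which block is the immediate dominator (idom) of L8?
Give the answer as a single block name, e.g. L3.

idom tree: L1←L0 L2←L0 L3←L0 L4←L2 L5←L3 L6←L0 L7←L0 L8←L0
Dom∩ at merges:
  L3: preds {L0,L1,L2}: {L0} ∩ {L0,L1} ∩ {L0,L2} = {L0}; idom=L0
  L6: preds {L4,L5}: {L0,L2,L4} ∩ {L0,L3,L5} = {L0}; idom=L0
  L7: preds {L4,L5}: {L0,L2,L4} ∩ {L0,L3,L5} = {L0}; idom=L0
  L8: preds {L2,L6,L7}: {L0,L2} ∩ {L0,L6} ∩ {L0,L7} = {L0}; idom=L0

idom(L8) = L0

Answer: L0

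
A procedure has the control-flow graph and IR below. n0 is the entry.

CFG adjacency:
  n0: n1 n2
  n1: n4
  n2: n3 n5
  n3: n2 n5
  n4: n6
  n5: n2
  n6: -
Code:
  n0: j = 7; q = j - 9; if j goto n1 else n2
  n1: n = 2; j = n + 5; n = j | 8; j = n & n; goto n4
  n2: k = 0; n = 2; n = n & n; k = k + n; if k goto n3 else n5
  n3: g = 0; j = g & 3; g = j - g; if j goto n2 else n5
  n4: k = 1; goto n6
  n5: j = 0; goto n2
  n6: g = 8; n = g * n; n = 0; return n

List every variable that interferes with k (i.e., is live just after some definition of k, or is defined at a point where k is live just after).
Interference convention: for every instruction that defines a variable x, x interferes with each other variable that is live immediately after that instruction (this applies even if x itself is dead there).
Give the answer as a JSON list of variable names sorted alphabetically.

Answer: ["n"]

Derivation:
def/use:
  n0: {j,q} / ∅
  n1: {j,n} / ∅
  n2: {k,n} / ∅
  n3: {g,j} / ∅
  n4: {k} / ∅
  n5: {j} / ∅
  n6: {g,n} / {n}

Liveness:
  live n0: ∅→∅
  live n1: ∅→{n}
  live n2: ∅→∅
  live n3: ∅→∅
  live n4: {n}→{n}
  live n5: ∅→∅
  live n6: {n}→∅

Conflict graph:
  g↔{j,n}
  j↔{g,n,q}
  k↔{n}
  n↔{g,j,k}
  q↔{j}

N(k) = ["n"]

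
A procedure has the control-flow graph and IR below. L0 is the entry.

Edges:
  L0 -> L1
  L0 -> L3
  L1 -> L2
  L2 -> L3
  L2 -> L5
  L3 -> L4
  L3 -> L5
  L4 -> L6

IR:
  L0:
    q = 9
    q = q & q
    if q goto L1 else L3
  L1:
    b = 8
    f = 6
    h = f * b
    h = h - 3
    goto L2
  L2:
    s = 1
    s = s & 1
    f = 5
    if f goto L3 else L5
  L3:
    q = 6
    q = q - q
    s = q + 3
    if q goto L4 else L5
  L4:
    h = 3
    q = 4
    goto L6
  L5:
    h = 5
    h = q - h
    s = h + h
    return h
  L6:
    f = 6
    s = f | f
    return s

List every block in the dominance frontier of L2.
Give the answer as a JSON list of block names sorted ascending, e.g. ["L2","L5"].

Answer: ["L3", "L5"]

Analysis:
idom tree: L1←L0 L2←L1 L3←L0 L4←L3 L5←L0 L6←L4
Join-block Dom:
  L3: preds {L0,L2}: {L0} ∩ {L0,L1,L2} = {L0}; idom=L0
  L5: preds {L2,L3}: {L0,L1,L2} ∩ {L0,L3} = {L0}; idom=L0

DF derivation:
  join L3 pred L0: · stop@L0
  join L3 pred L2: L2→L1 stop@L0
  join L5 pred L2: L2→L1 stop@L0
  join L5 pred L3: L3 stop@L0
  DF(L0)=∅
  DF(L1)={L3,L5}
  DF(L2)={L3,L5}
  DF(L3)={L5}
  DF(L4)=∅
  DF(L5)=∅
  DF(L6)=∅

DF(L2) = ["L3", "L5"]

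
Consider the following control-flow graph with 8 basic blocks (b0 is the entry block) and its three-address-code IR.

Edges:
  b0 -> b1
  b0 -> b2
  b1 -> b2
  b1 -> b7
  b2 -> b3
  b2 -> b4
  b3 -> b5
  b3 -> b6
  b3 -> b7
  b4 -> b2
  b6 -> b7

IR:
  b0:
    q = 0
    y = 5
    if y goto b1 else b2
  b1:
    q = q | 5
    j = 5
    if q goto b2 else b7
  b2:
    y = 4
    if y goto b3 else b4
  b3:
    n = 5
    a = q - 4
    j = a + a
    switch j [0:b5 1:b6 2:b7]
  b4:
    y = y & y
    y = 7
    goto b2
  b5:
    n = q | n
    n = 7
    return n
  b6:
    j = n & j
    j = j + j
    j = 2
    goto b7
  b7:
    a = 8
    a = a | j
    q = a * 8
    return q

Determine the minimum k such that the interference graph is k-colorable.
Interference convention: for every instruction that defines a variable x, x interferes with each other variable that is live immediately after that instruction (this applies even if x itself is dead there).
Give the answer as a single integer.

Answer: 4

Working:
Per-block:
  b0: {q,y} / ∅
  b1: {j,q} / {q}
  b2: {y} / ∅
  b3: {a,j,n} / {q}
  b4: {y} / {y}
  b5: {n} / {n,q}
  b6: {j} / {j,n}
  b7: {a,q} / {j}

Liveness:
  live b0: ∅→{q}
  live b1: {q}→{j,q}
  live b2: {q}→{q,y}
  live b3: {q}→{j,n,q}
  live b4: {q,y}→{q}
  live b5: {n,q}→∅
  live b6: {j,n}→{j}
  live b7: {j}→∅

Conflict graph:
  a: {j,n,q}
  j: {a,n,q}
  n: {a,j,q}
  q: {a,j,n,y}
  y: {q}

Colouring:
  {a,j,n,q} pairwise interfere (4-clique) ⇒ χ ≥ 4
  4-colouring: r0={q}  r1={a,y}  r2={j}  r3={n}
  χ = 4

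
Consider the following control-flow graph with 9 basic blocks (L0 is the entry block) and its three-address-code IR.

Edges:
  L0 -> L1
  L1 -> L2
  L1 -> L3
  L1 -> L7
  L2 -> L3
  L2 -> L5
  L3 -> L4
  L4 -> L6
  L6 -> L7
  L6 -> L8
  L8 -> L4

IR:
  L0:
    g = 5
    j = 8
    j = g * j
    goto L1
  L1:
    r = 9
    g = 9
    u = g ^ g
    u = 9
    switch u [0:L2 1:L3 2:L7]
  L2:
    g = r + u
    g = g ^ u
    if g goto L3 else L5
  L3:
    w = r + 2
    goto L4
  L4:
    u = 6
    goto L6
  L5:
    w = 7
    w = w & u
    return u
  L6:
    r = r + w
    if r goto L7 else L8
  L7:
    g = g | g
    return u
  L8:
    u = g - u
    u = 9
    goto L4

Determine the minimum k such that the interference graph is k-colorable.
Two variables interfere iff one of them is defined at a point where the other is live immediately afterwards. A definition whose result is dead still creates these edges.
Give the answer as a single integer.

Block summaries:
  L0 def {g,j} use ∅
  L1 def {g,r,u} use ∅
  L2 def {g} use {r,u}
  L3 def {w} use {r}
  L4 def {u} use ∅
  L5 def {w} use {u}
  L6 def {r} use {r,w}
  L7 def {g} use {g,u}
  L8 def {u} use {g,u}

Liveness:
  live L0: ∅→∅
  live L1: ∅→{g,r,u}
  live L2: {r,u}→{g,r,u}
  live L3: {g,r}→{g,r,w}
  live L4: {g,r,w}→{g,r,u,w}
  live L5: {u}→∅
  live L6: {g,r,u,w}→{g,r,u,w}
  live L7: {g,u}→∅
  live L8: {g,r,u,w}→{g,r,w}

Interference:
  g↔{j,r,u,w}
  j↔{g}
  r↔{g,u,w}
  u↔{g,r,w}
  w↔{g,r,u}

Colouring:
  clique {g,r,u,w} ⇒ need ≥ 4
  4-colouring: r0={g}  r1={j,r}  r2={u}  r3={w}
  χ = 4

Answer: 4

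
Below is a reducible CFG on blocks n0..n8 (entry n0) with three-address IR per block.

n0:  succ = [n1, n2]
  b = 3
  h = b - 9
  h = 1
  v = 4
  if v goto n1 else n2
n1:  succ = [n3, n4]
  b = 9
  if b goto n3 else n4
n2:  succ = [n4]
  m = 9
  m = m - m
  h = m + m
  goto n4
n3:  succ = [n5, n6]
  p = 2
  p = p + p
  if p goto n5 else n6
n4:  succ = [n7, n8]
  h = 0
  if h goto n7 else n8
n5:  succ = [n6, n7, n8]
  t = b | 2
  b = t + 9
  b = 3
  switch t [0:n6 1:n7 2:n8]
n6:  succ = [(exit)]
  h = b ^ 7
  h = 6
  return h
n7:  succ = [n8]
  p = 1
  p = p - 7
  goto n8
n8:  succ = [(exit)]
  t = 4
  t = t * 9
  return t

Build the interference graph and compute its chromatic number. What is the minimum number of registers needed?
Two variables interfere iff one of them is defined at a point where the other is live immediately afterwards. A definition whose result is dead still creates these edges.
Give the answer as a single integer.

def/use:
  n0 def {b,h,v} use ∅
  n1 def {b} use ∅
  n2 def {h,m} use ∅
  n3 def {p} use ∅
  n4 def {h} use ∅
  n5 def {b,t} use {b}
  n6 def {h} use {b}
  n7 def {p} use ∅
  n8 def {t} use ∅

Liveness:
  n0: in=∅ out=∅
  n1: in=∅ out={b}
  n2: in=∅ out=∅
  n3: in={b} out={b}
  n4: in=∅ out=∅
  n5: in={b} out={b}
  n6: in={b} out=∅
  n7: in=∅ out=∅
  n8: in=∅ out=∅

Conflict graph:
  b↔{p,t}
  h↔∅
  m↔∅
  p↔{b}
  t↔{b}
  v↔∅

Chromatic number:
  clique {b,p} ⇒ need ≥ 2
  2-colouring: R0={b,h,m,v}  R1={p,t}
  χ = 2

Answer: 2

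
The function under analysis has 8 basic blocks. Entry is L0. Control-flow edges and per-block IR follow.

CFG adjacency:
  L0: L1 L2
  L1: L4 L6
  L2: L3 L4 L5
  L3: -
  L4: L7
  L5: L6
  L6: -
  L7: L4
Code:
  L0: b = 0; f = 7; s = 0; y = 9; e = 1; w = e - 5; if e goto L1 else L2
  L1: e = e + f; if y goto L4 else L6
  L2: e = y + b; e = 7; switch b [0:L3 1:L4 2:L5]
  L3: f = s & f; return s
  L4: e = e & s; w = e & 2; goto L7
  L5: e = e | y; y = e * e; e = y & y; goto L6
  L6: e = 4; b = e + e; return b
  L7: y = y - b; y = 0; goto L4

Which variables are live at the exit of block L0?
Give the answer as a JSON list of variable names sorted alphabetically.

Answer: ["b", "e", "f", "s", "y"]

Derivation:
def/use:
  L0: {b,e,f,s,w,y} / ∅
  L1: {e} / {e,f,y}
  L2: {e} / {b,y}
  L3: {f} / {f,s}
  L4: {e,w} / {e,s}
  L5: {e,y} / {e,y}
  L6: {b,e} / ∅
  L7: {y} / {b,y}

Backward fixpoint:
  L0: in=∅ out={b,e,f,s,y}
  L1: in={b,e,f,s,y} out={b,e,s,y}
  L2: in={b,f,s,y} out={b,e,f,s,y}
  L3: in={f,s} out=∅
  L4: in={b,e,s,y} out={b,e,s,y}
  L5: in={e,y} out=∅
  L6: in=∅ out=∅
  L7: in={b,e,s,y} out={b,e,s,y}

live-out(L0) = ["b", "e", "f", "s", "y"]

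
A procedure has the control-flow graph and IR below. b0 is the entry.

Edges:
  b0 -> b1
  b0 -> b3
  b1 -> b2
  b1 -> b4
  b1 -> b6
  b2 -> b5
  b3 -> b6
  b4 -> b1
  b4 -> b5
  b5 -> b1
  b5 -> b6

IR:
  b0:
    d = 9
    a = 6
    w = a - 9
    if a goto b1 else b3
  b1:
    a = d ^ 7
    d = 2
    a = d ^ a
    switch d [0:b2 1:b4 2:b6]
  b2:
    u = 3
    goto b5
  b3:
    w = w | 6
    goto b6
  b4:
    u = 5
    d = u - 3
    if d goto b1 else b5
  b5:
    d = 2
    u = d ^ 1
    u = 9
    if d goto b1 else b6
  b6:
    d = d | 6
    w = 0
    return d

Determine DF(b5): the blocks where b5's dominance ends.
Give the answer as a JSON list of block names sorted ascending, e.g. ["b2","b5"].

Answer: ["b1", "b6"]

Derivation:
idom tree: b1←b0 b2←b1 b3←b0 b4←b1 b5←b1 b6←b0
Dom∩ at merges:
  b1: preds {b0,b4,b5}: {b0} ∩ {b0,b1,b4} ∩ {b0,b1,b5} = {b0}; idom=b0
  b5: preds {b2,b4}: {b0,b1,b2} ∩ {b0,b1,b4} = {b0,b1}; idom=b1
  b6: preds {b1,b3,b5}: {b0,b1} ∩ {b0,b3} ∩ {b0,b1,b5} = {b0}; idom=b0

DF derivation:
  b1←b0: walk · to b0
  b1←b4: walk b4→b1 to b0
  b1←b5: walk b5→b1 to b0
  b5←b2: walk b2 to b1
  b5←b4: walk b4 to b1
  b6←b1: walk b1 to b0
  b6←b3: walk b3 to b0
  b6←b5: walk b5→b1 to b0
  b0 → ∅
  b1 → {b1,b6}
  b2 → {b5}
  b3 → {b6}
  b4 → {b1,b5}
  b5 → {b1,b6}
  b6 → ∅

DF(b5) = ["b1", "b6"]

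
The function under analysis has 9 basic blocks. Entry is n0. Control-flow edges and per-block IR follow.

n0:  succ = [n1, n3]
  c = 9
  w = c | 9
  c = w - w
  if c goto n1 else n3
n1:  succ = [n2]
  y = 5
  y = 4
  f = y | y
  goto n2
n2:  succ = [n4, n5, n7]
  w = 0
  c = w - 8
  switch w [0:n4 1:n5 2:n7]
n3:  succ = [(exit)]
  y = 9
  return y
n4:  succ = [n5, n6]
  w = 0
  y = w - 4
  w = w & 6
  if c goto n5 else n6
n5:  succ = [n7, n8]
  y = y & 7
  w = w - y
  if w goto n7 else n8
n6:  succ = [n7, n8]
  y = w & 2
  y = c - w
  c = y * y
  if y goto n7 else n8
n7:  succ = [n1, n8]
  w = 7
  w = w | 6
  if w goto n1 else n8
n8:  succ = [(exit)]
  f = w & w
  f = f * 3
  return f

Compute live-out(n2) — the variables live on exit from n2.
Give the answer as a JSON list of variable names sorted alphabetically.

Answer: ["c", "w", "y"]

Working:
Per-block:
  n0: {c,w} / ∅
  n1: {f,y} / ∅
  n2: {c,w} / ∅
  n3: {y} / ∅
  n4: {w,y} / {c}
  n5: {w,y} / {w,y}
  n6: {c,y} / {c,w}
  n7: {w} / ∅
  n8: {f} / {w}

Live sets:
  live n0: ∅→∅
  live n1: ∅→{y}
  live n2: {y}→{c,w,y}
  live n3: ∅→∅
  live n4: {c}→{c,w,y}
  live n5: {w,y}→{w}
  live n6: {c,w}→{w}
  live n7: ∅→{w}
  live n8: {w}→∅

live-out(n2) = ["c", "w", "y"]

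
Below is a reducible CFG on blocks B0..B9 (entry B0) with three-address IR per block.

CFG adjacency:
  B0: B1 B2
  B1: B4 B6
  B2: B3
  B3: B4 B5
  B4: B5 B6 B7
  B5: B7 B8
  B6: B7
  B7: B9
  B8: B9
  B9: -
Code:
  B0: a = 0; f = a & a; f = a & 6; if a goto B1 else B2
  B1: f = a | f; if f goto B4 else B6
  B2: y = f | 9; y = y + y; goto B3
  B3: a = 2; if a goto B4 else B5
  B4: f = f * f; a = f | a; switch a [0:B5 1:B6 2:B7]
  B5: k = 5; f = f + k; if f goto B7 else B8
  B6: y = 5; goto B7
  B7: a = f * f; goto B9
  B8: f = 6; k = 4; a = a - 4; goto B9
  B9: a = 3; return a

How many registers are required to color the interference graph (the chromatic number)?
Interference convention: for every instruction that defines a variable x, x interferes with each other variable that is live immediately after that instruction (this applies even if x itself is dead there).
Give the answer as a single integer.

Answer: 3

Analysis:
Block summaries:
  B0: def={a,f} ue=∅
  B1: def={f} ue={a,f}
  B2: def={y} ue={f}
  B3: def={a} ue=∅
  B4: def={a,f} ue={a,f}
  B5: def={f,k} ue={f}
  B6: def={y} ue=∅
  B7: def={a} ue={f}
  B8: def={a,f,k} ue={a}
  B9: def={a} ue=∅

Live sets:
  B0: in=∅ out={a,f}
  B1: in={a,f} out={a,f}
  B2: in={f} out={f}
  B3: in={f} out={a,f}
  B4: in={a,f} out={a,f}
  B5: in={a,f} out={a,f}
  B6: in={f} out={f}
  B7: in={f} out=∅
  B8: in={a} out=∅
  B9: in=∅ out=∅

Interference:
  a↔{f,k}
  f↔{a,k,y}
  k↔{a,f}
  y↔{f}

Registers:
  lower bound: {a,f,k} mutually conflict ⇒ χ ≥ 3
  3-colouring: r0={f}  r1={a,y}  r2={k}
  χ = 3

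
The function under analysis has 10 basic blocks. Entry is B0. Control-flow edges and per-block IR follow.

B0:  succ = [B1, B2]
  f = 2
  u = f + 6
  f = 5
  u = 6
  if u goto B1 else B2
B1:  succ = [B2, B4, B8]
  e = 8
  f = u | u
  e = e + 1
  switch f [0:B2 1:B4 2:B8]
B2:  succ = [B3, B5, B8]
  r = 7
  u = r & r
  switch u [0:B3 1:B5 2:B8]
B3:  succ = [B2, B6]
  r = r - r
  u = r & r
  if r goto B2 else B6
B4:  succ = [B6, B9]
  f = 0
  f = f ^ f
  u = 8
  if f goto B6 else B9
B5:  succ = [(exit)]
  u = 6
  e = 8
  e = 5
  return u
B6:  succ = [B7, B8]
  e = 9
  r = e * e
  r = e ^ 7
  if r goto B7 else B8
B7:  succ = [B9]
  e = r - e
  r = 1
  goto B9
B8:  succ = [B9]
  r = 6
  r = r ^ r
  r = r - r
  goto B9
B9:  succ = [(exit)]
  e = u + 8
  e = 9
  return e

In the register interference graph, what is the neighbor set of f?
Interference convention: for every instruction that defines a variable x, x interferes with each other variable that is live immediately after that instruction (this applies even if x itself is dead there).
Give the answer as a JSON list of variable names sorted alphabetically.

def/use:
  B0 def {f,u} use ∅
  B1 def {e,f} use {u}
  B2 def {r,u} use ∅
  B3 def {r,u} use {r}
  B4 def {f,u} use ∅
  B5 def {e,u} use ∅
  B6 def {e,r} use ∅
  B7 def {e,r} use {e,r}
  B8 def {r} use ∅
  B9 def {e} use {u}

Live sets:
  B0 li=∅ lo={u}
  B1 li={u} lo={u}
  B2 li=∅ lo={r,u}
  B3 li={r} lo={u}
  B4 li=∅ lo={u}
  B5 li=∅ lo=∅
  B6 li={u} lo={e,r,u}
  B7 li={e,r,u} lo={u}
  B8 li={u} lo={u}
  B9 li={u} lo=∅

Interference:
  e: {f,r,u}
  f: {e,u}
  r: {e,u}
  u: {e,f,r}

N(f) = ["e", "u"]

Answer: ["e", "u"]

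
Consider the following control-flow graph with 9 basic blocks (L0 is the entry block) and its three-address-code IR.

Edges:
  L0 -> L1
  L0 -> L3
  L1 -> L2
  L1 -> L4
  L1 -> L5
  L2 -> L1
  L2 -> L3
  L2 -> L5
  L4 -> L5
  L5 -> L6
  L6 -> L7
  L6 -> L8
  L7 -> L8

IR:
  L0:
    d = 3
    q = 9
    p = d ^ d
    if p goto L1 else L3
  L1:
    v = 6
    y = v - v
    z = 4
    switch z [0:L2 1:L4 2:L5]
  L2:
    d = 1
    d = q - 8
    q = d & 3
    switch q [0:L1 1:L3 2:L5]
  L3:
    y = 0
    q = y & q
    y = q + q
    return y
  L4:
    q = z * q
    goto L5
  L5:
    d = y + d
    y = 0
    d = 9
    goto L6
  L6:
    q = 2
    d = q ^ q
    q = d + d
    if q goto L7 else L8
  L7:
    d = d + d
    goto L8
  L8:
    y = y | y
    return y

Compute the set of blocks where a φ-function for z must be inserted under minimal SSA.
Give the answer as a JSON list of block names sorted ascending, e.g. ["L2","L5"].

idom tree: L1←L0 L2←L1 L3←L0 L4←L1 L5←L1 L6←L5 L7←L6 L8←L6
Join-block Dom:
  L1: preds {L0,L2}: {L0} ∩ {L0,L1,L2} = {L0}; idom=L0
  L3: preds {L0,L2}: {L0} ∩ {L0,L1,L2} = {L0}; idom=L0
  L5: preds {L1,L2,L4}: {L0,L1} ∩ {L0,L1,L2} ∩ {L0,L1,L4} = {L0,L1}; idom=L1
  L8: preds {L6,L7}: {L0,L1,L5,L6} ∩ {L0,L1,L5,L6,L7} = {L0,L1,L5,L6}; idom=L6

DF derivation:
  L1←L0: walk · to L0
  L1←L2: walk L2→L1 to L0
  L3←L0: walk · to L0
  L3←L2: walk L2→L1 to L0
  L5←L1: walk · to L1
  L5←L2: walk L2 to L1
  L5←L4: walk L4 to L1
  L8←L6: walk · to L6
  L8←L7: walk L7 to L6
  L0: DF=∅
  L1: DF={L1,L3}
  L2: DF={L1,L3,L5}
  L3: DF=∅
  L4: DF={L5}
  L5: DF=∅
  L6: DF=∅
  L7: DF={L8}
  L8: DF=∅

φ for z: defs {L1}
  DF⁺ = {L1,L3}

Answer: ["L1", "L3"]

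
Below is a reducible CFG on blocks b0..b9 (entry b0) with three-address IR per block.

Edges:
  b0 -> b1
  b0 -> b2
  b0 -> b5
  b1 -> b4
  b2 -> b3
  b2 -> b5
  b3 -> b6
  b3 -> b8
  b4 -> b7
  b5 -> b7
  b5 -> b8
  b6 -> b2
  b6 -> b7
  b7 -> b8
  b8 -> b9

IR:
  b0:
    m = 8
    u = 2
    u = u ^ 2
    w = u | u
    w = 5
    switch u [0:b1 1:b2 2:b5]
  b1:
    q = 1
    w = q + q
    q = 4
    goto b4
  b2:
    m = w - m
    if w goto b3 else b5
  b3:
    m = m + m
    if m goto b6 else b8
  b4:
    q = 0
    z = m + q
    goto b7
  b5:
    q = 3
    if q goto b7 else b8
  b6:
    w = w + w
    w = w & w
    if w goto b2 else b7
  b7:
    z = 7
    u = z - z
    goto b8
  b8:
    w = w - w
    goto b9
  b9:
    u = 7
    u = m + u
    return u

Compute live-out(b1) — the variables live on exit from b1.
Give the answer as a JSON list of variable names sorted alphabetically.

Block summaries:
  b0 def {m,u,w} use ∅
  b1 def {q,w} use ∅
  b2 def {m} use {m,w}
  b3 def {m} use {m}
  b4 def {q,z} use {m}
  b5 def {q} use ∅
  b6 def {w} use {w}
  b7 def {u,z} use ∅
  b8 def {w} use {w}
  b9 def {u} use {m}

Backward fixpoint:
  b0: in=∅ out={m,w}
  b1: in={m} out={m,w}
  b2: in={m,w} out={m,w}
  b3: in={m,w} out={m,w}
  b4: in={m,w} out={m,w}
  b5: in={m,w} out={m,w}
  b6: in={m,w} out={m,w}
  b7: in={m,w} out={m,w}
  b8: in={m,w} out={m}
  b9: in={m} out=∅

live-out(b1) = ["m", "w"]

Answer: ["m", "w"]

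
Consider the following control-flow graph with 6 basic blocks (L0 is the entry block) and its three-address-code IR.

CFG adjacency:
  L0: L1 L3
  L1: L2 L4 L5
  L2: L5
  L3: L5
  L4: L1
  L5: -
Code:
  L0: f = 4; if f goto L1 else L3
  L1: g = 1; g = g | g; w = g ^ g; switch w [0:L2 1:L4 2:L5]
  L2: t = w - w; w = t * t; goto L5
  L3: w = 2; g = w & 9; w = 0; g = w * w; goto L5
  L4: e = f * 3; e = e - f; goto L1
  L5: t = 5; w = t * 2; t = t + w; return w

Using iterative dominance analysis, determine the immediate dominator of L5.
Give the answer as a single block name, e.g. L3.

Answer: L0

Analysis:
idom tree: L1←L0 L2←L1 L3←L0 L4←L1 L5←L0
Join-block Dom:
  L1: preds {L0,L4}: {L0} ∩ {L0,L1,L4} = {L0}; idom=L0
  L5: preds {L1,L2,L3}: {L0,L1} ∩ {L0,L1,L2} ∩ {L0,L3} = {L0}; idom=L0

idom(L5) = L0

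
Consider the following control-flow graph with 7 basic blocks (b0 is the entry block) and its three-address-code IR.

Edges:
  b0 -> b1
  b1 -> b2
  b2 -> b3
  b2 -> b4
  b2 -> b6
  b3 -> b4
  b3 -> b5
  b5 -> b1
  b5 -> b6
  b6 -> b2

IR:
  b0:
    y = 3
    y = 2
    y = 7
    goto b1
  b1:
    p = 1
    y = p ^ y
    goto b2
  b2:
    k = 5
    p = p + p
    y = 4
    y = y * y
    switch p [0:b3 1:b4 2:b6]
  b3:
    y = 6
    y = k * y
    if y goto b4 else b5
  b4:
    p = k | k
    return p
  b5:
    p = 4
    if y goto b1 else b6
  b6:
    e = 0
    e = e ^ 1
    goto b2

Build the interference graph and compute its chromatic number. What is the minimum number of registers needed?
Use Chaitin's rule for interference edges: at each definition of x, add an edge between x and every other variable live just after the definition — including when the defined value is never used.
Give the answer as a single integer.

Answer: 3

Working:
Block summaries:
  b0: def={y} ue=∅
  b1: def={p,y} ue={y}
  b2: def={k,p,y} ue={p}
  b3: def={y} ue={k}
  b4: def={p} ue={k}
  b5: def={p} ue={y}
  b6: def={e} ue=∅

Liveness:
  b0: in=∅ out={y}
  b1: in={y} out={p}
  b2: in={p} out={k,p}
  b3: in={k} out={k,y}
  b4: in={k} out=∅
  b5: in={y} out={p,y}
  b6: in={p} out={p}

Conflict graph:
  e: {p}
  k: {p,y}
  p: {e,k,y}
  y: {k,p}

Chromatic number:
  {k,p,y} pairwise interfere (3-clique) ⇒ χ ≥ 3
  assign e→r1 k→r1 p→r0 y→r2 — no edge inside a register ⇒ χ ≤ 3
  χ = 3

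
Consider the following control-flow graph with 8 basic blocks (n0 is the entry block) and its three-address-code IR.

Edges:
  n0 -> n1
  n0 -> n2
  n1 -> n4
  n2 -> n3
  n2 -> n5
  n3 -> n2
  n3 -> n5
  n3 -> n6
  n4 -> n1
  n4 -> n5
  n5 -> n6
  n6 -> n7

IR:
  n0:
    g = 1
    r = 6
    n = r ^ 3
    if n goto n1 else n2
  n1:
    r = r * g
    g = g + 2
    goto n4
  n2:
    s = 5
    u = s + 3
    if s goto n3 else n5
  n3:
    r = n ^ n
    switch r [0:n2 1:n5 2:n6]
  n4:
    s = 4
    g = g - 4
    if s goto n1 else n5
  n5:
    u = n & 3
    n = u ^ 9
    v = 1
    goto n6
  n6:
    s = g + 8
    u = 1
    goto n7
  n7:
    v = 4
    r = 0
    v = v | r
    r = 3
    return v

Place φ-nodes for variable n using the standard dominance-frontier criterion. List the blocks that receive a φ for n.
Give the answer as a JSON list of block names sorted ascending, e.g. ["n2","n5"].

idom tree: n1←n0 n2←n0 n3←n2 n4←n1 n5←n0 n6←n0 n7←n6
Dom∩ at merges:
  n1: preds {n0,n4}: {n0} ∩ {n0,n1,n4} = {n0}; idom=n0
  n2: preds {n0,n3}: {n0} ∩ {n0,n2,n3} = {n0}; idom=n0
  n5: preds {n2,n3,n4}: {n0,n2} ∩ {n0,n2,n3} ∩ {n0,n1,n4} = {n0}; idom=n0
  n6: preds {n3,n5}: {n0,n2,n3} ∩ {n0,n5} = {n0}; idom=n0

DF walk-up:
  n1←n0: walk · to n0
  n1←n4: walk n4→n1 to n0
  n2←n0: walk · to n0
  n2←n3: walk n3→n2 to n0
  n5←n2: walk n2 to n0
  n5←n3: walk n3→n2 to n0
  n5←n4: walk n4→n1 to n0
  n6←n3: walk n3→n2 to n0
  n6←n5: walk n5 to n0
  n0 → ∅
  n1 → {n1,n5}
  n2 → {n2,n5,n6}
  n3 → {n2,n5,n6}
  n4 → {n1,n5}
  n5 → {n6}
  n6 → ∅
  n7 → ∅

φ for n: defs {n0,n5}
  DF⁺ = {n6}

Answer: ["n6"]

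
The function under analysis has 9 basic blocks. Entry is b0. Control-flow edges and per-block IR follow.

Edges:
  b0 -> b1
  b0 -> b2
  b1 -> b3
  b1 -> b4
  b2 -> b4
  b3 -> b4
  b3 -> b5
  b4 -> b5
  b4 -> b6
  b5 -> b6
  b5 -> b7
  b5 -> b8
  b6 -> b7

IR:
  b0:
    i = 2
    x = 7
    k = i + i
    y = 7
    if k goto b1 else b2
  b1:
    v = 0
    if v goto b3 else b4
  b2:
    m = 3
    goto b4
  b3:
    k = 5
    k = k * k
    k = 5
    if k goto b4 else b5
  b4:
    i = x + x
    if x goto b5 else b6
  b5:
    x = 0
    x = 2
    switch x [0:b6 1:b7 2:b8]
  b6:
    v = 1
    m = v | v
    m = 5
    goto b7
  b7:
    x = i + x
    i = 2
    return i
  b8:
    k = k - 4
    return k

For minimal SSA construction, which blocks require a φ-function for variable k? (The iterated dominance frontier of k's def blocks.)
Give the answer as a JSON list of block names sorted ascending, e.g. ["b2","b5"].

idom tree: b1←b0 b2←b0 b3←b1 b4←b0 b5←b0 b6←b0 b7←b0 b8←b5
Join-block Dom:
  b4: preds {b1,b2,b3}: {b0,b1} ∩ {b0,b2} ∩ {b0,b1,b3} = {b0}; idom=b0
  b5: preds {b3,b4}: {b0,b1,b3} ∩ {b0,b4} = {b0}; idom=b0
  b6: preds {b4,b5}: {b0,b4} ∩ {b0,b5} = {b0}; idom=b0
  b7: preds {b5,b6}: {b0,b5} ∩ {b0,b6} = {b0}; idom=b0

DF walk-up:
  join b4 pred b1: b1 stop@b0
  join b4 pred b2: b2 stop@b0
  join b4 pred b3: b3→b1 stop@b0
  join b5 pred b3: b3→b1 stop@b0
  join b5 pred b4: b4 stop@b0
  join b6 pred b4: b4 stop@b0
  join b6 pred b5: b5 stop@b0
  join b7 pred b5: b5 stop@b0
  join b7 pred b6: b6 stop@b0
  b0 → ∅
  b1 → {b4,b5}
  b2 → {b4}
  b3 → {b4,b5}
  b4 → {b5,b6}
  b5 → {b6,b7}
  b6 → {b7}
  b7 → ∅
  b8 → ∅

φ for k: defs {b0,b3,b8}
  DF⁺ = {b4,b5,b6,b7}

Answer: ["b4", "b5", "b6", "b7"]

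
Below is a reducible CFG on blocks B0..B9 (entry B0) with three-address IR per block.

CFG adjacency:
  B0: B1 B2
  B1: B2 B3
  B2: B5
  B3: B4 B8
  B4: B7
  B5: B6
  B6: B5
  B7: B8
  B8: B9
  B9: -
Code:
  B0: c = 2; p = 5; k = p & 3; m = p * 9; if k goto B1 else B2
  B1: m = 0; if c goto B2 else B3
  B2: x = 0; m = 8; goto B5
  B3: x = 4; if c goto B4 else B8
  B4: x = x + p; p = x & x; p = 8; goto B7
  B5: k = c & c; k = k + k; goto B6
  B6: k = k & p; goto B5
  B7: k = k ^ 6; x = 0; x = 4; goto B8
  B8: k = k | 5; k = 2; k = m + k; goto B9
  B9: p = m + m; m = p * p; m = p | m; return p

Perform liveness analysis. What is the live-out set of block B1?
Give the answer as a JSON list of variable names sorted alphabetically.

Answer: ["c", "k", "m", "p"]

Analysis:
Block summaries:
  B0: {c,k,m,p} / ∅
  B1: {m} / {c}
  B2: {m,x} / ∅
  B3: {x} / {c}
  B4: {p,x} / {p,x}
  B5: {k} / {c}
  B6: {k} / {k,p}
  B7: {k,x} / {k}
  B8: {k} / {k,m}
  B9: {m,p} / {m}

Backward fixpoint:
  B0: in=∅ out={c,k,p}
  B1: in={c,k,p} out={c,k,m,p}
  B2: in={c,p} out={c,p}
  B3: in={c,k,m,p} out={k,m,p,x}
  B4: in={k,m,p,x} out={k,m}
  B5: in={c,p} out={c,k,p}
  B6: in={c,k,p} out={c,p}
  B7: in={k,m} out={k,m}
  B8: in={k,m} out={m}
  B9: in={m} out=∅

live-out(B1) = ["c", "k", "m", "p"]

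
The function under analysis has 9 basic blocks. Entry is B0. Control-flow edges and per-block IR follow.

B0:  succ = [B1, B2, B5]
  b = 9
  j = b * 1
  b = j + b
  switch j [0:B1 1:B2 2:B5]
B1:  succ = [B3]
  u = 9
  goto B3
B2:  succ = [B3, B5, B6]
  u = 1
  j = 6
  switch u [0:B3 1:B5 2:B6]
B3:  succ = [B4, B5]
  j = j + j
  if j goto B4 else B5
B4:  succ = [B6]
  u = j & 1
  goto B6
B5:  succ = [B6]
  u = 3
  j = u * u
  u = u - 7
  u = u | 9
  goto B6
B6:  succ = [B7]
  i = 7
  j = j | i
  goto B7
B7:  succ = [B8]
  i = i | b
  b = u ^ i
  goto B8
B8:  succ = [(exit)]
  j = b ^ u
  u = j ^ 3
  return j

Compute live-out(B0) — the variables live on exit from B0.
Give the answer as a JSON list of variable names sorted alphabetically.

def/use:
  B0: {b,j} / ∅
  B1: {u} / ∅
  B2: {j,u} / ∅
  B3: {j} / {j}
  B4: {u} / {j}
  B5: {j,u} / ∅
  B6: {i,j} / {j}
  B7: {b,i} / {b,i,u}
  B8: {j,u} / {b,u}

Liveness:
  B0: in=∅ out={b,j}
  B1: in={b,j} out={b,j}
  B2: in={b} out={b,j,u}
  B3: in={b,j} out={b,j}
  B4: in={b,j} out={b,j,u}
  B5: in={b} out={b,j,u}
  B6: in={b,j,u} out={b,i,u}
  B7: in={b,i,u} out={b,u}
  B8: in={b,u} out=∅

live-out(B0) = ["b", "j"]

Answer: ["b", "j"]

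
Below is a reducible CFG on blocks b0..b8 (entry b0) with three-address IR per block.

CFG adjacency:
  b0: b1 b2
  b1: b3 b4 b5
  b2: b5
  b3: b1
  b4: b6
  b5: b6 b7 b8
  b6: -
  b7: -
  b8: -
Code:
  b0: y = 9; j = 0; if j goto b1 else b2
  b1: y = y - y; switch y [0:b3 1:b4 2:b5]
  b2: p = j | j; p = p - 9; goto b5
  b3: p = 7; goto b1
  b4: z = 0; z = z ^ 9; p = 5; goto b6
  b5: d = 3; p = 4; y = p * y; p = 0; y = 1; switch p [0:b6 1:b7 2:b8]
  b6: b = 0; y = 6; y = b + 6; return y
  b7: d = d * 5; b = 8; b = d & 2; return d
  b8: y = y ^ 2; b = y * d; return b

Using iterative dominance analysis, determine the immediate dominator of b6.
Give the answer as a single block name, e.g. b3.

idom tree: b1←b0 b2←b0 b3←b1 b4←b1 b5←b0 b6←b0 b7←b5 b8←b5
Dom at joins:
  b1: preds {b0,b3}: {b0} ∩ {b0,b1,b3} = {b0}; idom=b0
  b5: preds {b1,b2}: {b0,b1} ∩ {b0,b2} = {b0}; idom=b0
  b6: preds {b4,b5}: {b0,b1,b4} ∩ {b0,b5} = {b0}; idom=b0

idom(b6) = b0

Answer: b0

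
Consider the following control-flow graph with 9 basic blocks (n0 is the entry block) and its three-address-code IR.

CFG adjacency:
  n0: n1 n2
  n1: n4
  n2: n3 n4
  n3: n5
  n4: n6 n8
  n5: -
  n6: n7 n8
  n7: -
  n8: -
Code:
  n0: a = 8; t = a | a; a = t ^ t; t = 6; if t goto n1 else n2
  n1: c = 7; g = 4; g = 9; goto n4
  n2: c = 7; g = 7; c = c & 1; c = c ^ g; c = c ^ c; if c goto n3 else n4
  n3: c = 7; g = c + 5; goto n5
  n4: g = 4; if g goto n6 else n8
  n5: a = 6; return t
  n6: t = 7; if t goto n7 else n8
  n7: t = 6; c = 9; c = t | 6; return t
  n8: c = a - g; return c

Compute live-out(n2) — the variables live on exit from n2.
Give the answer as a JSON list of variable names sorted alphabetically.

Per-block:
  n0: {a,t} / ∅
  n1: {c,g} / ∅
  n2: {c,g} / ∅
  n3: {c,g} / ∅
  n4: {g} / ∅
  n5: {a} / {t}
  n6: {t} / ∅
  n7: {c,t} / ∅
  n8: {c} / {a,g}

Liveness:
  live n0: ∅→{a,t}
  live n1: {a}→{a}
  live n2: {a,t}→{a,t}
  live n3: {t}→{t}
  live n4: {a}→{a,g}
  live n5: {t}→∅
  live n6: {a,g}→{a,g}
  live n7: ∅→∅
  live n8: {a,g}→∅

live-out(n2) = ["a", "t"]

Answer: ["a", "t"]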